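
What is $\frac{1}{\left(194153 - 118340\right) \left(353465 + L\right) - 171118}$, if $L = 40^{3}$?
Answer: $\frac{1}{31649102927} \approx 3.1596 \cdot 10^{-11}$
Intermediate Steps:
$L = 64000$
$\frac{1}{\left(194153 - 118340\right) \left(353465 + L\right) - 171118} = \frac{1}{\left(194153 - 118340\right) \left(353465 + 64000\right) - 171118} = \frac{1}{75813 \cdot 417465 - 171118} = \frac{1}{31649274045 - 171118} = \frac{1}{31649102927}$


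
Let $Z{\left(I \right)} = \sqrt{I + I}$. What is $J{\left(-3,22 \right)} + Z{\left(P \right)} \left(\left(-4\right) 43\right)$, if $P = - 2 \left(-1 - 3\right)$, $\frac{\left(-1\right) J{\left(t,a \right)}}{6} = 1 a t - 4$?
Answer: $-268$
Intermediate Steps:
$J{\left(t,a \right)} = 24 - 6 a t$ ($J{\left(t,a \right)} = - 6 \left(1 a t - 4\right) = - 6 \left(a t - 4\right) = - 6 \left(-4 + a t\right) = 24 - 6 a t$)
$P = 8$ ($P = - 2 \left(-1 + \left(-5 + 2\right)\right) = - 2 \left(-1 - 3\right) = \left(-2\right) \left(-4\right) = 8$)
$Z{\left(I \right)} = \sqrt{2} \sqrt{I}$ ($Z{\left(I \right)} = \sqrt{2 I} = \sqrt{2} \sqrt{I}$)
$J{\left(-3,22 \right)} + Z{\left(P \right)} \left(\left(-4\right) 43\right) = \left(24 - 132 \left(-3\right)\right) + \sqrt{2} \sqrt{8} \left(\left(-4\right) 43\right) = \left(24 + 396\right) + \sqrt{2} \cdot 2 \sqrt{2} \left(-172\right) = 420 + 4 \left(-172\right) = 420 - 688 = -268$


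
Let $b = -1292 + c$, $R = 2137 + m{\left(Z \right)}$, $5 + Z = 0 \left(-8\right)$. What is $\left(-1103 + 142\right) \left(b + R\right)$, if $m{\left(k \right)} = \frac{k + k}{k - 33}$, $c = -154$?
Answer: $- \frac{12621774}{19} \approx -6.643 \cdot 10^{5}$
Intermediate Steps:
$Z = -5$ ($Z = -5 + 0 \left(-8\right) = -5 + 0 = -5$)
$m{\left(k \right)} = \frac{2 k}{-33 + k}$
$R = \frac{40608}{19}$ ($R = 2137 + 2 \left(-5\right) \frac{1}{-33 - 5} = 2137 + 2 \left(-5\right) \frac{1}{-38} = 2137 + 2 \left(-5\right) \left(- \frac{1}{38}\right) = 2137 + \frac{5}{19} = \frac{40608}{19} \approx 2137.3$)
$b = -1446$ ($b = -1292 - 154 = -1446$)
$\left(-1103 + 142\right) \left(b + R\right) = \left(-1103 + 142\right) \left(-1446 + \frac{40608}{19}\right) = \left(-961\right) \frac{13134}{19} = - \frac{12621774}{19}$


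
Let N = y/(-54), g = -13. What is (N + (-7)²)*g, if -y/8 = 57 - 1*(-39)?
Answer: -7397/9 ≈ -821.89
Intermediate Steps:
y = -768 (y = -8*(57 - 1*(-39)) = -8*(57 + 39) = -8*96 = -768)
N = 128/9 (N = -768/(-54) = -768*(-1/54) = 128/9 ≈ 14.222)
(N + (-7)²)*g = (128/9 + (-7)²)*(-13) = (128/9 + 49)*(-13) = (569/9)*(-13) = -7397/9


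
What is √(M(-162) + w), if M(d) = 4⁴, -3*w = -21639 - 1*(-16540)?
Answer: √17601/3 ≈ 44.223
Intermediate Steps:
w = 5099/3 (w = -(-21639 - 1*(-16540))/3 = -(-21639 + 16540)/3 = -⅓*(-5099) = 5099/3 ≈ 1699.7)
M(d) = 256
√(M(-162) + w) = √(256 + 5099/3) = √(5867/3) = √17601/3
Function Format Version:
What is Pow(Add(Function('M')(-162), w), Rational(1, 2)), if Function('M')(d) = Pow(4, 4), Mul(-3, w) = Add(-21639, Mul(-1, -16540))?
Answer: Mul(Rational(1, 3), Pow(17601, Rational(1, 2))) ≈ 44.223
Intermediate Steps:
w = Rational(5099, 3) (w = Mul(Rational(-1, 3), Add(-21639, Mul(-1, -16540))) = Mul(Rational(-1, 3), Add(-21639, 16540)) = Mul(Rational(-1, 3), -5099) = Rational(5099, 3) ≈ 1699.7)
Function('M')(d) = 256
Pow(Add(Function('M')(-162), w), Rational(1, 2)) = Pow(Add(256, Rational(5099, 3)), Rational(1, 2)) = Pow(Rational(5867, 3), Rational(1, 2)) = Mul(Rational(1, 3), Pow(17601, Rational(1, 2)))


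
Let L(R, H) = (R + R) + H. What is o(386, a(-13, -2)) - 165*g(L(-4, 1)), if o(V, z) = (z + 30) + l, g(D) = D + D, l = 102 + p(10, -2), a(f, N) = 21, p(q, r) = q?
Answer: 2473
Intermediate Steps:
l = 112 (l = 102 + 10 = 112)
L(R, H) = H + 2*R (L(R, H) = 2*R + H = H + 2*R)
g(D) = 2*D
o(V, z) = 142 + z (o(V, z) = (z + 30) + 112 = (30 + z) + 112 = 142 + z)
o(386, a(-13, -2)) - 165*g(L(-4, 1)) = (142 + 21) - 165*2*(1 + 2*(-4)) = 163 - 165*2*(1 - 8) = 163 - 165*2*(-7) = 163 - 165*(-14) = 163 - 1*(-2310) = 163 + 2310 = 2473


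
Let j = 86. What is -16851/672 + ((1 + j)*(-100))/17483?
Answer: -100150811/3916192 ≈ -25.574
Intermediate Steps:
-16851/672 + ((1 + j)*(-100))/17483 = -16851/672 + ((1 + 86)*(-100))/17483 = -16851*1/672 + (87*(-100))*(1/17483) = -5617/224 - 8700*1/17483 = -5617/224 - 8700/17483 = -100150811/3916192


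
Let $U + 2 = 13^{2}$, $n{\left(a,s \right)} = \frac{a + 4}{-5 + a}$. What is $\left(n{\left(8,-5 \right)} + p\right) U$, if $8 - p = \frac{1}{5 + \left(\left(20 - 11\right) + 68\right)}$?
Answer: $\frac{164161}{82} \approx 2002.0$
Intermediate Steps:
$n{\left(a,s \right)} = \frac{4 + a}{-5 + a}$
$U = 167$ ($U = -2 + 13^{2} = -2 + 169 = 167$)
$p = \frac{655}{82}$ ($p = 8 - \frac{1}{5 + \left(\left(20 - 11\right) + 68\right)} = 8 - \frac{1}{5 + \left(9 + 68\right)} = 8 - \frac{1}{5 + 77} = 8 - \frac{1}{82} = \frac{655}{82} \approx 7.9878$)
$\left(n{\left(8,-5 \right)} + p\right) U = \left(\frac{4 + 8}{-5 + 8} + \frac{655}{82}\right) 167 = \left(\frac{1}{3} \cdot 12 + \frac{655}{82}\right) 167 = \left(4 + \frac{655}{82}\right) 167 = \frac{983}{82} \cdot 167 = \frac{164161}{82}$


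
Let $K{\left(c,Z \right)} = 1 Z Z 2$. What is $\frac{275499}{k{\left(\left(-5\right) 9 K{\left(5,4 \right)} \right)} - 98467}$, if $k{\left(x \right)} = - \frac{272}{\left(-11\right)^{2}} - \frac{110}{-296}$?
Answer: $- \frac{4933636092}{1763380637} \approx -2.7978$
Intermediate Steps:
$K{\left(c,Z \right)} = 2 Z^{2}$ ($K{\left(c,Z \right)} = 1 Z^{2} \cdot 2 = Z^{2} \cdot 2 = 2 Z^{2}$)
$k{\left(x \right)} = - \frac{33601}{17908}$ ($k{\left(x \right)} = - \frac{272}{121} - - \frac{55}{148} = \left(-272\right) \frac{1}{121} + \frac{55}{148} = - \frac{272}{121} + \frac{55}{148} = - \frac{33601}{17908}$)
$\frac{275499}{k{\left(\left(-5\right) 9 K{\left(5,4 \right)} \right)} - 98467} = \frac{275499}{- \frac{33601}{17908} - 98467} = \frac{275499}{- \frac{1763380637}{17908}} = 275499 \left(- \frac{17908}{1763380637}\right) = - \frac{4933636092}{1763380637}$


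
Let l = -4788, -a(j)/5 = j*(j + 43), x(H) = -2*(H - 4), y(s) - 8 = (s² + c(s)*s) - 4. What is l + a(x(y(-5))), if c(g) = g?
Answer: -33288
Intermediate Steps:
y(s) = 4 + 2*s² (y(s) = 8 + ((s² + s*s) - 4) = 8 + ((s² + s²) - 4) = 8 + (2*s² - 4) = 8 + (-4 + 2*s²) = 4 + 2*s²)
x(H) = 8 - 2*H (x(H) = -2*(-4 + H) = 8 - 2*H)
a(j) = -5*j*(43 + j) (a(j) = -5*j*(j + 43) = -5*j*(43 + j))
l + a(x(y(-5))) = -4788 - 5*(8 - 2*(4 + 2*(-5)²))*(43 + (8 - 2*(4 + 2*(-5)²))) = -4788 - 5*(8 - 2*(4 + 2*25))*(43 + (8 - 2*(4 + 2*25))) = -4788 - 5*(8 - 2*(4 + 50))*(43 + (8 - 2*(4 + 50))) = -4788 - 5*(8 - 2*54)*(43 + (8 - 2*54)) = -4788 - 5*(8 - 108)*(43 + (8 - 108)) = -4788 - 5*(-100)*(43 - 100) = -4788 - 5*(-100)*(-57) = -4788 - 28500 = -33288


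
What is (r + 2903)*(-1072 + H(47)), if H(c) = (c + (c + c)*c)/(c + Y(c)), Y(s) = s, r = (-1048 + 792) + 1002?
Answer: -7476801/2 ≈ -3.7384e+6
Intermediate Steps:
r = 746 (r = -256 + 1002 = 746)
H(c) = (c + 2*c**2)/(2*c) (H(c) = (c + (c + c)*c)/(c + c) = (c + (2*c)*c)/((2*c)) = (c + 2*c**2)*(1/(2*c)) = (c + 2*c**2)/(2*c))
(r + 2903)*(-1072 + H(47)) = (746 + 2903)*(-1072 + (1/2 + 47)) = 3649*(-1072 + 95/2) = 3649*(-2049/2) = -7476801/2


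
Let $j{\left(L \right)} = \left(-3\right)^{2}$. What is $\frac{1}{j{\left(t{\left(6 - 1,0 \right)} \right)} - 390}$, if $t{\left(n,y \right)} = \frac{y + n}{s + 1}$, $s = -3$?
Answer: $- \frac{1}{381} \approx -0.0026247$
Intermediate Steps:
$t{\left(n,y \right)} = - \frac{n}{2} - \frac{y}{2}$ ($t{\left(n,y \right)} = \frac{y + n}{-3 + 1} = \frac{n + y}{-2} = \left(n + y\right) \left(- \frac{1}{2}\right) = - \frac{n}{2} - \frac{y}{2}$)
$j{\left(L \right)} = 9$
$\frac{1}{j{\left(t{\left(6 - 1,0 \right)} \right)} - 390} = \frac{1}{9 - 390} = \frac{1}{-381} = - \frac{1}{381}$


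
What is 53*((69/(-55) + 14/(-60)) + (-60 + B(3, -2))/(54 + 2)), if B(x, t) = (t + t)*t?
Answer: -147923/1155 ≈ -128.07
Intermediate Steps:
B(x, t) = 2*t² (B(x, t) = (2*t)*t = 2*t²)
53*((69/(-55) + 14/(-60)) + (-60 + B(3, -2))/(54 + 2)) = 53*((69/(-55) + 14/(-60)) + (-60 + 2*(-2)²)/(54 + 2)) = 53*((69*(-1/55) + 14*(-1/60)) + (-60 + 2*4)/56) = 53*((-69/55 - 7/30) + (-60 + 8)*(1/56)) = 53*(-491/330 - 52*1/56) = 53*(-491/330 - 13/14) = 53*(-2791/1155) = -147923/1155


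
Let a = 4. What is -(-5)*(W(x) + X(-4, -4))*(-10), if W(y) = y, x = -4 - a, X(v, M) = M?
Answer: 600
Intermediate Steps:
x = -8 (x = -4 - 1*4 = -4 - 4 = -8)
-(-5)*(W(x) + X(-4, -4))*(-10) = -(-5)*(-8 - 4)*(-10) = -(-5)*(-12)*(-10) = -5*12*(-10) = -60*(-10) = 600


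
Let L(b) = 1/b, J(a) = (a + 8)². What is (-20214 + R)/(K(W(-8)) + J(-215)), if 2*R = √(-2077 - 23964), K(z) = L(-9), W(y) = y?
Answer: -90963/192820 + 9*I*√26041/771280 ≈ -0.47175 + 0.001883*I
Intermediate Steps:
J(a) = (8 + a)²
K(z) = -⅑ (K(z) = 1/(-9) = -⅑)
R = I*√26041/2 (R = √(-2077 - 23964)/2 = √(-26041)/2 = (I*√26041)/2 = I*√26041/2 ≈ 80.686*I)
(-20214 + R)/(K(W(-8)) + J(-215)) = (-20214 + I*√26041/2)/(-⅑ + (8 - 215)²) = (-20214 + I*√26041/2)/(-⅑ + (-207)²) = (-20214 + I*√26041/2)/(-⅑ + 42849) = (-20214 + I*√26041/2)/(385640/9) = (-20214 + I*√26041/2)*(9/385640) = -90963/192820 + 9*I*√26041/771280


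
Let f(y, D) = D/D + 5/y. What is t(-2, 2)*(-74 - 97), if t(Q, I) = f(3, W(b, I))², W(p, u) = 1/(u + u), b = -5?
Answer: -1216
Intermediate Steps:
W(p, u) = 1/(2*u)
f(y, D) = 1 + 5/y
t(Q, I) = 64/9 (t(Q, I) = ((5 + 3)/3)² = ((⅓)*8)² = (8/3)² = 64/9)
t(-2, 2)*(-74 - 97) = 64*(-74 - 97)/9 = (64/9)*(-171) = -1216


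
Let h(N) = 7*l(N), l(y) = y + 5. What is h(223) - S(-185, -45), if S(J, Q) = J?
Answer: 1781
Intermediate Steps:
l(y) = 5 + y
h(N) = 35 + 7*N (h(N) = 7*(5 + N) = 35 + 7*N)
h(223) - S(-185, -45) = (35 + 7*223) - 1*(-185) = (35 + 1561) + 185 = 1596 + 185 = 1781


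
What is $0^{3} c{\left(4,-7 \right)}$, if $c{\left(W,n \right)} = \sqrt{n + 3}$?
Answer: $0$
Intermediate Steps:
$c{\left(W,n \right)} = \sqrt{3 + n}$
$0^{3} c{\left(4,-7 \right)} = 0^{3} \sqrt{3 - 7} = 0 \sqrt{-4} = 0 \cdot 2 i = 0$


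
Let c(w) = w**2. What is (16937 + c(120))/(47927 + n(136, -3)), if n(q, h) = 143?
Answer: 31337/48070 ≈ 0.65190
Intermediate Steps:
(16937 + c(120))/(47927 + n(136, -3)) = (16937 + 120**2)/(47927 + 143) = (16937 + 14400)/48070 = 31337*(1/48070) = 31337/48070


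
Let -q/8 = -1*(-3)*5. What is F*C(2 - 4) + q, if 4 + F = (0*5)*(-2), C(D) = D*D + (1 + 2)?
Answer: -148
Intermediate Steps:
q = -120 (q = -8*(-1*(-3))*5 = -24*5 = -8*15 = -120)
C(D) = 3 + D² (C(D) = D² + 3 = 3 + D²)
F = -4 (F = -4 + (0*5)*(-2) = -4 + 0*(-2) = -4 + 0 = -4)
F*C(2 - 4) + q = -4*(3 + (2 - 4)²) - 120 = -4*(3 + (-2)²) - 120 = -4*(3 + 4) - 120 = -4*7 - 120 = -28 - 120 = -148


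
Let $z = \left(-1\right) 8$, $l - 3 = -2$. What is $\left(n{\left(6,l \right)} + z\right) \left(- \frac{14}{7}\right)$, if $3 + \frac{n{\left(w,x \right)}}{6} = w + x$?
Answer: $-32$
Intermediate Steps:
$l = 1$ ($l = 3 - 2 = 1$)
$n{\left(w,x \right)} = -18 + 6 w + 6 x$ ($n{\left(w,x \right)} = -18 + 6 \left(w + x\right) = -18 + \left(6 w + 6 x\right) = -18 + 6 w + 6 x$)
$z = -8$
$\left(n{\left(6,l \right)} + z\right) \left(- \frac{14}{7}\right) = \left(\left(-18 + 6 \cdot 6 + 6 \cdot 1\right) - 8\right) \left(- \frac{14}{7}\right) = \left(\left(-18 + 36 + 6\right) - 8\right) \left(\left(-14\right) \frac{1}{7}\right) = \left(24 - 8\right) \left(-2\right) = 16 \left(-2\right) = -32$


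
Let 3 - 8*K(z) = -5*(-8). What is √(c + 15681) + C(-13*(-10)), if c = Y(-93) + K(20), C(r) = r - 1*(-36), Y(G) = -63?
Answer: 166 + √249814/4 ≈ 290.95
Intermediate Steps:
K(z) = -37/8 (K(z) = 3/8 - (-5)*(-8)/8 = 3/8 - ⅛*40 = 3/8 - 5 = -37/8)
C(r) = 36 + r (C(r) = r + 36 = 36 + r)
c = -541/8 (c = -63 - 37/8 = -541/8 ≈ -67.625)
√(c + 15681) + C(-13*(-10)) = √(-541/8 + 15681) + (36 - 13*(-10)) = √(124907/8) + (36 + 130) = √249814/4 + 166 = 166 + √249814/4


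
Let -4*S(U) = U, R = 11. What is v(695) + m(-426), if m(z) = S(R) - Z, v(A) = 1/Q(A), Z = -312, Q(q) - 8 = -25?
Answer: 21025/68 ≈ 309.19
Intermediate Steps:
Q(q) = -17 (Q(q) = 8 - 25 = -17)
S(U) = -U/4
v(A) = -1/17 (v(A) = 1/(-17) = -1/17)
m(z) = 1237/4 (m(z) = -¼*11 - 1*(-312) = -11/4 + 312 = 1237/4)
v(695) + m(-426) = -1/17 + 1237/4 = 21025/68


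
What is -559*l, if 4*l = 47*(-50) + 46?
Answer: 321984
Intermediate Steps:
l = -576 (l = (47*(-50) + 46)/4 = (-2350 + 46)/4 = (1/4)*(-2304) = -576)
-559*l = -559*(-576) = 321984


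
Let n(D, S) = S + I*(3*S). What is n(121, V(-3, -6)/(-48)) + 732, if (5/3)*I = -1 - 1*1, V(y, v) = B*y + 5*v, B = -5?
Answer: 11699/16 ≈ 731.19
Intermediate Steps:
V(y, v) = -5*y + 5*v
I = -6/5 (I = 3*(-1 - 1*1)/5 = 3*(-1 - 1)/5 = (3/5)*(-2) = -6/5 ≈ -1.2000)
n(D, S) = -13*S/5 (n(D, S) = S - 18*S/5 = -13*S/5)
n(121, V(-3, -6)/(-48)) + 732 = -13*(-5*(-3) + 5*(-6))/(5*(-48)) + 732 = -13*(15 - 30)*(-1)/(5*48) + 732 = -(-39)*(-1)/48 + 732 = -13/5*5/16 + 732 = -13/16 + 732 = 11699/16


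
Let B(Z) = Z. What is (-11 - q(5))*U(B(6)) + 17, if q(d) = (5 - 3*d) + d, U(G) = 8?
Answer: -31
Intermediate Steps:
q(d) = 5 - 2*d
(-11 - q(5))*U(B(6)) + 17 = (-11 - (5 - 2*5))*8 + 17 = (-11 - (5 - 10))*8 + 17 = (-11 - 1*(-5))*8 + 17 = (-11 + 5)*8 + 17 = -6*8 + 17 = -48 + 17 = -31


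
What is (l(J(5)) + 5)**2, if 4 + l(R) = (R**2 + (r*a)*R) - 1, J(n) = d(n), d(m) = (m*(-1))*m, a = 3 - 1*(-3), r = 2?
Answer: 105625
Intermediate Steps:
a = 6 (a = 3 + 3 = 6)
d(m) = -m**2 (d(m) = (-m)*m = -m**2)
J(n) = -n**2
l(R) = -5 + R**2 + 12*R (l(R) = -4 + ((R**2 + (2*6)*R) - 1) = -4 + ((R**2 + 12*R) - 1) = -4 + (-1 + R**2 + 12*R) = -5 + R**2 + 12*R)
(l(J(5)) + 5)**2 = ((-5 + (-1*5**2)**2 + 12*(-1*5**2)) + 5)**2 = ((-5 + (-1*25)**2 + 12*(-1*25)) + 5)**2 = ((-5 + (-25)**2 + 12*(-25)) + 5)**2 = ((-5 + 625 - 300) + 5)**2 = (320 + 5)**2 = 325**2 = 105625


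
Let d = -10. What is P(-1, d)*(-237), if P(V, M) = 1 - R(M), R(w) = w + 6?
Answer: -1185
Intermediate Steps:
R(w) = 6 + w
P(V, M) = -5 - M (P(V, M) = 1 - (6 + M) = 1 + (-6 - M) = -5 - M)
P(-1, d)*(-237) = (-5 - 1*(-10))*(-237) = (-5 + 10)*(-237) = 5*(-237) = -1185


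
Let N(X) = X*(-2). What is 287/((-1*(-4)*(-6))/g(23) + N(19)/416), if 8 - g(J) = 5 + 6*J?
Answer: 2686320/809 ≈ 3320.5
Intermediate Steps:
N(X) = -2*X
g(J) = 3 - 6*J (g(J) = 8 - (5 + 6*J) = 8 + (-5 - 6*J) = 3 - 6*J)
287/((-1*(-4)*(-6))/g(23) + N(19)/416) = 287/((-1*(-4)*(-6))/(3 - 6*23) - 2*19/416) = 287/((4*(-6))/(3 - 138) - 38*1/416) = 287/(-24/(-135) - 19/208) = 287/(-24*(-1/135) - 19/208) = 287/(8/45 - 19/208) = 287/(809/9360) = 287*(9360/809) = 2686320/809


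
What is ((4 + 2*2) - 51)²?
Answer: 1849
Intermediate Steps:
((4 + 2*2) - 51)² = ((4 + 4) - 51)² = (8 - 51)² = (-43)² = 1849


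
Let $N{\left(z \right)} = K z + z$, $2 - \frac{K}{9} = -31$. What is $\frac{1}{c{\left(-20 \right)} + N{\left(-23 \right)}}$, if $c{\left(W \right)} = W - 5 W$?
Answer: $- \frac{1}{6774} \approx -0.00014762$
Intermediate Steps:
$K = 297$ ($K = 18 - -279 = 18 + 279 = 297$)
$c{\left(W \right)} = - 4 W$
$N{\left(z \right)} = 298 z$ ($N{\left(z \right)} = 297 z + z = 298 z$)
$\frac{1}{c{\left(-20 \right)} + N{\left(-23 \right)}} = \frac{1}{\left(-4\right) \left(-20\right) + 298 \left(-23\right)} = \frac{1}{80 - 6854} = \frac{1}{-6774} = - \frac{1}{6774}$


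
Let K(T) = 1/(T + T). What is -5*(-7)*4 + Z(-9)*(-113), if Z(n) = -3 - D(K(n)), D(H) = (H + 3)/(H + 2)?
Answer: 22754/35 ≈ 650.11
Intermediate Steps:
K(T) = 1/(2*T)
D(H) = (3 + H)/(2 + H)
Z(n) = -3 - (3 + 1/(2*n))/(2 + 1/(2*n))
-5*(-7)*4 + Z(-9)*(-113) = -5*(-7)*4 + (2*(-2 - 9*(-9))/(1 + 4*(-9)))*(-113) = 35*4 + (2*(-2 + 81)/(1 - 36))*(-113) = 140 + (2*79/(-35))*(-113) = 140 + (2*(-1/35)*79)*(-113) = 140 - 158/35*(-113) = 140 + 17854/35 = 22754/35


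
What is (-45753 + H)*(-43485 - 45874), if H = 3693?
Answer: 3758439540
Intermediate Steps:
(-45753 + H)*(-43485 - 45874) = (-45753 + 3693)*(-43485 - 45874) = -42060*(-89359) = 3758439540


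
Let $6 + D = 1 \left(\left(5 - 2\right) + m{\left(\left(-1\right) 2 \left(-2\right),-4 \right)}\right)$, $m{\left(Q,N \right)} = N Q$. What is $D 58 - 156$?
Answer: $-1258$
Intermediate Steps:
$D = -19$ ($D = -6 + 1 \left(\left(5 - 2\right) - 4 \left(-1\right) 2 \left(-2\right)\right) = -6 + 1 \left(3 - 4 \left(\left(-2\right) \left(-2\right)\right)\right) = -6 + 1 \left(3 - 16\right) = -6 + 1 \left(-13\right) = -6 - 13 = -19$)
$D 58 - 156 = \left(-19\right) 58 - 156 = -1102 - 156 = -1258$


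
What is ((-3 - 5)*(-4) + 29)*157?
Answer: 9577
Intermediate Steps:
((-3 - 5)*(-4) + 29)*157 = (-8*(-4) + 29)*157 = (32 + 29)*157 = 61*157 = 9577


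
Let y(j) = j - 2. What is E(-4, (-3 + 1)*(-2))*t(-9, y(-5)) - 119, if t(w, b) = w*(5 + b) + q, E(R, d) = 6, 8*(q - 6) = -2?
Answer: 47/2 ≈ 23.500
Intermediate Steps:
q = 23/4 (q = 6 + (⅛)*(-2) = 6 - ¼ = 23/4 ≈ 5.7500)
y(j) = -2 + j
t(w, b) = 23/4 + w*(5 + b) (t(w, b) = w*(5 + b) + 23/4 = 23/4 + w*(5 + b))
E(-4, (-3 + 1)*(-2))*t(-9, y(-5)) - 119 = 6*(23/4 + 5*(-9) + (-2 - 5)*(-9)) - 119 = 6*(23/4 - 45 - 7*(-9)) - 119 = 6*(23/4 - 45 + 63) - 119 = 6*(95/4) - 119 = 285/2 - 119 = 47/2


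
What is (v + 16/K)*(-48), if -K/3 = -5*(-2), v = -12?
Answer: 3008/5 ≈ 601.60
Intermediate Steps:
K = -30 (K = -(-15)*(-2) = -3*10 = -30)
(v + 16/K)*(-48) = (-12 + 16/(-30))*(-48) = (-12 + 16*(-1/30))*(-48) = (-12 - 8/15)*(-48) = -188/15*(-48) = 3008/5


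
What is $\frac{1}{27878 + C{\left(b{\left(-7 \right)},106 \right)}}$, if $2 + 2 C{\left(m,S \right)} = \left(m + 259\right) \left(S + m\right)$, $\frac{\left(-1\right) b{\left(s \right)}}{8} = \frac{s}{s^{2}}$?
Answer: $\frac{49}{2048848} \approx 2.3916 \cdot 10^{-5}$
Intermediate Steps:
$b{\left(s \right)} = - \frac{8}{s}$ ($b{\left(s \right)} = - 8 \frac{s}{s^{2}} = - \frac{8}{s}$)
$C{\left(m,S \right)} = -1 + \frac{\left(259 + m\right) \left(S + m\right)}{2}$ ($C{\left(m,S \right)} = -1 + \frac{\left(m + 259\right) \left(S + m\right)}{2} = -1 + \frac{\left(259 + m\right) \left(S + m\right)}{2}$)
$\frac{1}{27878 + C{\left(b{\left(-7 \right)},106 \right)}} = \frac{1}{27878 + \left(-1 + \frac{\left(- \frac{8}{-7}\right)^{2}}{2} + \frac{259}{2} \cdot 106 + \frac{259 \left(- \frac{8}{-7}\right)}{2} + \frac{1}{2} \cdot 106 \left(- \frac{8}{-7}\right)\right)} = \frac{1}{27878 + \left(-1 + \frac{\left(\left(-8\right) \left(- \frac{1}{7}\right)\right)^{2}}{2} + 13727 + \frac{259 \left(\left(-8\right) \left(- \frac{1}{7}\right)\right)}{2} + \frac{1}{2} \cdot 106 \left(\left(-8\right) \left(- \frac{1}{7}\right)\right)\right)} = \frac{1}{27878 + \left(-1 + \frac{\left(\frac{8}{7}\right)^{2}}{2} + 13727 + \frac{259}{2} \cdot \frac{8}{7} + \frac{1}{2} \cdot 106 \cdot \frac{8}{7}\right)} = \frac{1}{27878 + \left(-1 + \frac{1}{2} \cdot \frac{64}{49} + 13727 + 148 + \frac{424}{7}\right)} = \frac{1}{27878 + \left(-1 + \frac{32}{49} + 13727 + 148 + \frac{424}{7}\right)} = \frac{1}{27878 + \frac{682826}{49}} = \frac{1}{\frac{2048848}{49}} = \frac{49}{2048848}$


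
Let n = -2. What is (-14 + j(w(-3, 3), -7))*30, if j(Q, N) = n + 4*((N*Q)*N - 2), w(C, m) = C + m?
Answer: -720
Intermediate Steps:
j(Q, N) = -10 + 4*Q*N**2 (j(Q, N) = -2 + 4*((N*Q)*N - 2) = -2 + 4*(Q*N**2 - 2) = -2 + 4*(-2 + Q*N**2) = -2 + (-8 + 4*Q*N**2) = -10 + 4*Q*N**2)
(-14 + j(w(-3, 3), -7))*30 = (-14 + (-10 + 4*(-3 + 3)*(-7)**2))*30 = (-14 + (-10 + 4*0*49))*30 = (-14 + (-10 + 0))*30 = (-14 - 10)*30 = -24*30 = -720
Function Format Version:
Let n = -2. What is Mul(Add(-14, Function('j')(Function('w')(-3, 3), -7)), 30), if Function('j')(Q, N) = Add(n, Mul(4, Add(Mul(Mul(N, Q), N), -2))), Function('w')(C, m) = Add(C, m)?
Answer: -720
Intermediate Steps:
Function('j')(Q, N) = Add(-10, Mul(4, Q, Pow(N, 2))) (Function('j')(Q, N) = Add(-2, Mul(4, Add(Mul(Mul(N, Q), N), -2))) = Add(-2, Mul(4, Add(Mul(Q, Pow(N, 2)), -2))) = Add(-2, Mul(4, Add(-2, Mul(Q, Pow(N, 2))))) = Add(-2, Add(-8, Mul(4, Q, Pow(N, 2)))) = Add(-10, Mul(4, Q, Pow(N, 2))))
Mul(Add(-14, Function('j')(Function('w')(-3, 3), -7)), 30) = Mul(Add(-14, Add(-10, Mul(4, Add(-3, 3), Pow(-7, 2)))), 30) = Mul(Add(-14, Add(-10, Mul(4, 0, 49))), 30) = Mul(Add(-14, Add(-10, 0)), 30) = Mul(Add(-14, -10), 30) = Mul(-24, 30) = -720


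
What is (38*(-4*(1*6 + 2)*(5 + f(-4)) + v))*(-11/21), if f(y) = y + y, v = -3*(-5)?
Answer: -15466/7 ≈ -2209.4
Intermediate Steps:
v = 15
f(y) = 2*y
(38*(-4*(1*6 + 2)*(5 + f(-4)) + v))*(-11/21) = (38*(-4*(1*6 + 2)*(5 + 2*(-4)) + 15))*(-11/21) = (38*(-4*(6 + 2)*(5 - 8) + 15))*(-11*1/21) = (38*(-32*(-3) + 15))*(-11/21) = (38*(-4*(-24) + 15))*(-11/21) = (38*(96 + 15))*(-11/21) = (38*111)*(-11/21) = 4218*(-11/21) = -15466/7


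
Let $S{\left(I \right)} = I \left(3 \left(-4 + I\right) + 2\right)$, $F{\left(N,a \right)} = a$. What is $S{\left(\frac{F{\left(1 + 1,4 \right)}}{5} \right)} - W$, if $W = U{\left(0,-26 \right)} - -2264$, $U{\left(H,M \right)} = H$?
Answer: $- \frac{56752}{25} \approx -2270.1$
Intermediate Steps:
$W = 2264$ ($W = 0 - -2264 = 0 + 2264 = 2264$)
$S{\left(I \right)} = I \left(-10 + 3 I\right)$ ($S{\left(I \right)} = I \left(\left(-12 + 3 I\right) + 2\right) = I \left(-10 + 3 I\right)$)
$S{\left(\frac{F{\left(1 + 1,4 \right)}}{5} \right)} - W = \frac{4}{5} \left(-10 + 3 \cdot \frac{4}{5}\right) - 2264 = 4 \cdot \frac{1}{5} \left(-10 + 3 \cdot 4 \cdot \frac{1}{5}\right) - 2264 = \frac{4 \left(-10 + 3 \cdot \frac{4}{5}\right)}{5} - 2264 = \frac{4 \left(-10 + \frac{12}{5}\right)}{5} - 2264 = \frac{4}{5} \left(- \frac{38}{5}\right) - 2264 = - \frac{152}{25} - 2264 = - \frac{56752}{25}$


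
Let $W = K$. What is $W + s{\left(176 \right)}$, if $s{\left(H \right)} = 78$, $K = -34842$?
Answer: $-34764$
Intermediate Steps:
$W = -34842$
$W + s{\left(176 \right)} = -34842 + 78 = -34764$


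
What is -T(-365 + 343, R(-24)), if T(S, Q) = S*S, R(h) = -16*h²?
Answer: -484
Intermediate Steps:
T(S, Q) = S²
-T(-365 + 343, R(-24)) = -(-365 + 343)² = -1*(-22)² = -1*484 = -484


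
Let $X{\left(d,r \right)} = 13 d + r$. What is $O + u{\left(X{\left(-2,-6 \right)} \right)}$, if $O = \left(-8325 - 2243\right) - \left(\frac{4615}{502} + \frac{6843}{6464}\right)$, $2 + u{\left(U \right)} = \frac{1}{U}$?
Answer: $- \frac{17166128455}{1622464} \approx -10580.0$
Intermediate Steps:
$X{\left(d,r \right)} = r + 13 d$
$u{\left(U \right)} = -2 + \frac{1}{U}$
$O = - \frac{17162832825}{1622464}$ ($O = -10568 - \frac{16633273}{1622464} = - \frac{17162832825}{1622464} \approx -10578.0$)
$O + u{\left(X{\left(-2,-6 \right)} \right)} = - \frac{17162832825}{1622464} - \left(2 - \frac{1}{-6 + 13 \left(-2\right)}\right) = - \frac{17162832825}{1622464} - \left(2 - \frac{1}{-6 - 26}\right) = - \frac{17162832825}{1622464} - \left(2 - \frac{1}{-32}\right) = - \frac{17162832825}{1622464} - \frac{65}{32} = - \frac{17166128455}{1622464}$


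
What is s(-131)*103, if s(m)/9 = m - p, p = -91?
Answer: -37080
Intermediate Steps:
s(m) = 819 + 9*m (s(m) = 9*(m - 1*(-91)) = 9*(m + 91) = 9*(91 + m) = 819 + 9*m)
s(-131)*103 = (819 + 9*(-131))*103 = (819 - 1179)*103 = -360*103 = -37080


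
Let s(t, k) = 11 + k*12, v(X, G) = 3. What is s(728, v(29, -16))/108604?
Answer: 47/108604 ≈ 0.00043277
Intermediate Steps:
s(t, k) = 11 + 12*k
s(728, v(29, -16))/108604 = (11 + 12*3)/108604 = (11 + 36)*(1/108604) = 47*(1/108604) = 47/108604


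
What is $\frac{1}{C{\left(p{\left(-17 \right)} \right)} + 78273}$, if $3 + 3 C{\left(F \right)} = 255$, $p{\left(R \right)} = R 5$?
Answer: $\frac{1}{78357} \approx 1.2762 \cdot 10^{-5}$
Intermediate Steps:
$p{\left(R \right)} = 5 R$
$C{\left(F \right)} = 84$ ($C{\left(F \right)} = -1 + \frac{1}{3} \cdot 255 = -1 + 85 = 84$)
$\frac{1}{C{\left(p{\left(-17 \right)} \right)} + 78273} = \frac{1}{84 + 78273} = \frac{1}{78357}$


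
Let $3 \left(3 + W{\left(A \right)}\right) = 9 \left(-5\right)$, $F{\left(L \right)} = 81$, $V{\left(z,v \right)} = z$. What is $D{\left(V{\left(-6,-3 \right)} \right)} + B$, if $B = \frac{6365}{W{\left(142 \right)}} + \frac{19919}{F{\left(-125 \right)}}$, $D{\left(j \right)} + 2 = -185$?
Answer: $- \frac{47741}{162} \approx -294.7$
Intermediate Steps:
$W{\left(A \right)} = -18$ ($W{\left(A \right)} = -3 + \frac{9 \left(-5\right)}{3} = -3 + \frac{1}{3} \left(-45\right) = -3 - 15 = -18$)
$D{\left(j \right)} = -187$ ($D{\left(j \right)} = -2 - 185 = -187$)
$B = - \frac{17447}{162}$ ($B = \frac{6365}{-18} + \frac{19919}{81} = 6365 \left(- \frac{1}{18}\right) + 19919 \cdot \frac{1}{81} = - \frac{6365}{18} + \frac{19919}{81} = - \frac{17447}{162} \approx -107.7$)
$D{\left(V{\left(-6,-3 \right)} \right)} + B = -187 - \frac{17447}{162} = - \frac{47741}{162}$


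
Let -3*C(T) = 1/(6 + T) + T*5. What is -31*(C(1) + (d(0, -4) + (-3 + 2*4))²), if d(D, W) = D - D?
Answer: -5053/7 ≈ -721.86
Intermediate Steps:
d(D, W) = 0
C(T) = -5*T/3 - 1/(3*(6 + T)) (C(T) = -(1/(6 + T) + T*5)/3 = -(1/(6 + T) + 5*T)/3 = -5*T/3 - 1/(3*(6 + T)))
-31*(C(1) + (d(0, -4) + (-3 + 2*4))²) = -31*((-1 - 30*1 - 5*1²)/(3*(6 + 1)) + (0 + (-3 + 2*4))²) = -31*((⅓)*(-1 - 30 - 5*1)/7 + (0 + (-3 + 8))²) = -31*((⅓)*(⅐)*(-1 - 30 - 5) + (0 + 5)²) = -31*((⅓)*(⅐)*(-36) + 5²) = -31*(-12/7 + 25) = -31*163/7 = -5053/7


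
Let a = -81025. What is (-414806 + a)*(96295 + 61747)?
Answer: -78362122902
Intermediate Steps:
(-414806 + a)*(96295 + 61747) = (-414806 - 81025)*(96295 + 61747) = -495831*158042 = -78362122902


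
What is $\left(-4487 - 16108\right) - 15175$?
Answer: $-35770$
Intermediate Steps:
$\left(-4487 - 16108\right) - 15175 = -20595 - 15175 = -35770$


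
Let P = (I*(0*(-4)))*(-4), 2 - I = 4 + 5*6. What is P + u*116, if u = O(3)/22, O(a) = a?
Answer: 174/11 ≈ 15.818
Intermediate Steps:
I = -32 (I = 2 - (4 + 5*6) = 2 - (4 + 30) = 2 - 1*34 = 2 - 34 = -32)
u = 3/22 ≈ 0.13636
P = 0 (P = -0*(-4)*(-4) = -32*0*(-4) = 0*(-4) = 0)
P + u*116 = 0 + (3/22)*116 = 0 + 174/11 = 174/11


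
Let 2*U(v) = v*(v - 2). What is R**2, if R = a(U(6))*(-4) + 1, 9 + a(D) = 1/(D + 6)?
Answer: 109561/81 ≈ 1352.6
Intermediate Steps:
U(v) = v*(-2 + v)/2 (U(v) = (v*(v - 2))/2 = (v*(-2 + v))/2 = v*(-2 + v)/2)
a(D) = -9 + 1/(6 + D) (a(D) = -9 + 1/(D + 6) = -9 + 1/(6 + D))
R = 331/9 (R = ((-53 - 9*6*(-2 + 6)/2)/(6 + (1/2)*6*(-2 + 6)))*(-4) + 1 = ((-53 - 9*6*4/2)/(6 + (1/2)*6*4))*(-4) + 1 = ((-53 - 9*12)/(6 + 12))*(-4) + 1 = ((-53 - 108)/18)*(-4) + 1 = ((1/18)*(-161))*(-4) + 1 = -161/18*(-4) + 1 = 322/9 + 1 = 331/9 ≈ 36.778)
R**2 = (331/9)**2 = 109561/81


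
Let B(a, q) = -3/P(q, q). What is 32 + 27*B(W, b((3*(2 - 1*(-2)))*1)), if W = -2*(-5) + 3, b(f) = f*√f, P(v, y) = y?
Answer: 32 - 9*√3/8 ≈ 30.051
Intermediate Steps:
b(f) = f^(3/2)
W = 13 (W = 10 + 3 = 13)
B(a, q) = -3/q
32 + 27*B(W, b((3*(2 - 1*(-2)))*1)) = 32 + 27*(-3*√3/(9*(2 - 1*(-2))^(3/2))) = 32 + 27*(-3*√3/(9*(2 + 2)^(3/2))) = 32 + 27*(-3*√3/72) = 32 + 27*(-√3/24) = 32 - 9*√3/8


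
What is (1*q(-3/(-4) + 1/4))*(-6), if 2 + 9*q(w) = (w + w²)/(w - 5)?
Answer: 5/3 ≈ 1.6667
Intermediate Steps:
q(w) = -2/9 + (w + w²)/(9*(-5 + w)) (q(w) = -2/9 + ((w + w²)/(w - 5))/9 = -2/9 + ((w + w²)/(-5 + w))/9 = -2/9 + (w + w²)/(9*(-5 + w)))
(1*q(-3/(-4) + 1/4))*(-6) = (1*((10 + (-3/(-4) + 1/4)² - (-3/(-4) + 1/4))/(9*(-5 + (-3/(-4) + 1/4)))))*(-6) = (1*((10 + (-3*(-¼) + 1*(¼))² - (-3*(-¼) + 1*(¼)))/(9*(-5 + (-3*(-¼) + 1*(¼))))))*(-6) = (1*((10 + (¾ + ¼)² - (¾ + ¼))/(9*(-5 + (¾ + ¼)))))*(-6) = (1*((10 + 1² - 1*1)/(9*(-5 + 1))))*(-6) = (1*((⅑)*(10 + 1 - 1)/(-4)))*(-6) = (1*((⅑)*(-¼)*10))*(-6) = (1*(-5/18))*(-6) = -5/18*(-6) = 5/3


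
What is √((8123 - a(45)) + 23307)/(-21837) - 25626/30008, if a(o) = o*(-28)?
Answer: -12813/15004 - √32690/21837 ≈ -0.86225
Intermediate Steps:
a(o) = -28*o
√((8123 - a(45)) + 23307)/(-21837) - 25626/30008 = √((8123 - (-28)*45) + 23307)/(-21837) - 25626/30008 = √((8123 - 1*(-1260)) + 23307)*(-1/21837) - 25626*1/30008 = √((8123 + 1260) + 23307)*(-1/21837) - 12813/15004 = √(9383 + 23307)*(-1/21837) - 12813/15004 = √32690*(-1/21837) - 12813/15004 = -√32690/21837 - 12813/15004 = -12813/15004 - √32690/21837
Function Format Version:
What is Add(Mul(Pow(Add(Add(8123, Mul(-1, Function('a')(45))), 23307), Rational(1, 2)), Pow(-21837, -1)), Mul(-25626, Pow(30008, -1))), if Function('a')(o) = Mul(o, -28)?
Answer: Add(Rational(-12813, 15004), Mul(Rational(-1, 21837), Pow(32690, Rational(1, 2)))) ≈ -0.86225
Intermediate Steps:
Function('a')(o) = Mul(-28, o)
Add(Mul(Pow(Add(Add(8123, Mul(-1, Function('a')(45))), 23307), Rational(1, 2)), Pow(-21837, -1)), Mul(-25626, Pow(30008, -1))) = Add(Mul(Pow(Add(Add(8123, Mul(-1, Mul(-28, 45))), 23307), Rational(1, 2)), Pow(-21837, -1)), Mul(-25626, Pow(30008, -1))) = Add(Mul(Pow(Add(Add(8123, Mul(-1, -1260)), 23307), Rational(1, 2)), Rational(-1, 21837)), Mul(-25626, Rational(1, 30008))) = Add(Mul(Pow(Add(Add(8123, 1260), 23307), Rational(1, 2)), Rational(-1, 21837)), Rational(-12813, 15004)) = Add(Mul(Pow(Add(9383, 23307), Rational(1, 2)), Rational(-1, 21837)), Rational(-12813, 15004)) = Add(Mul(Pow(32690, Rational(1, 2)), Rational(-1, 21837)), Rational(-12813, 15004)) = Add(Mul(Rational(-1, 21837), Pow(32690, Rational(1, 2))), Rational(-12813, 15004)) = Add(Rational(-12813, 15004), Mul(Rational(-1, 21837), Pow(32690, Rational(1, 2))))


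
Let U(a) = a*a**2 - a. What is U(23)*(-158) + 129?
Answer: -1918623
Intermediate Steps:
U(a) = a**3 - a
U(23)*(-158) + 129 = (23**3 - 1*23)*(-158) + 129 = (12167 - 23)*(-158) + 129 = 12144*(-158) + 129 = -1918752 + 129 = -1918623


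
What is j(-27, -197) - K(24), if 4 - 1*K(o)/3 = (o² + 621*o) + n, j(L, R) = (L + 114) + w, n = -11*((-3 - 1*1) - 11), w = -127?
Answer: 46883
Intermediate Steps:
n = 165 (n = -11*((-3 - 1) - 11) = -11*(-4 - 11) = -11*(-15) = 165)
j(L, R) = -13 + L (j(L, R) = (L + 114) - 127 = (114 + L) - 127 = -13 + L)
K(o) = -483 - 1863*o - 3*o² (K(o) = 12 - 3*((o² + 621*o) + 165) = 12 - 3*(165 + o² + 621*o) = 12 + (-495 - 1863*o - 3*o²) = -483 - 1863*o - 3*o²)
j(-27, -197) - K(24) = (-13 - 27) - (-483 - 1863*24 - 3*24²) = -40 - (-483 - 44712 - 3*576) = -40 - (-483 - 44712 - 1728) = -40 - 1*(-46923) = -40 + 46923 = 46883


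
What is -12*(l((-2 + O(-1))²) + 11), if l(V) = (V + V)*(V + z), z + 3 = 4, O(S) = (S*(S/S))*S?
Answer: -180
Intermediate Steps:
O(S) = S² (O(S) = (S*1)*S = S*S = S²)
z = 1 (z = -3 + 4 = 1)
l(V) = 2*V*(1 + V) (l(V) = (V + V)*(V + 1) = (2*V)*(1 + V) = 2*V*(1 + V))
-12*(l((-2 + O(-1))²) + 11) = -12*(2*(-2 + (-1)²)²*(1 + (-2 + (-1)²)²) + 11) = -12*(2*(-2 + 1)²*(1 + (-2 + 1)²) + 11) = -12*(2*(-1)²*(1 + (-1)²) + 11) = -12*(2*1*(1 + 1) + 11) = -12*(2*1*2 + 11) = -12*(4 + 11) = -12*15 = -180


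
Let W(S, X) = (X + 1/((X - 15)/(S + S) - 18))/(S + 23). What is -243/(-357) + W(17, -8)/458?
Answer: 470840317/692175400 ≈ 0.68023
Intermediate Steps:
W(S, X) = (X + 1/(-18 + (-15 + X)/(2*S)))/(23 + S) (W(S, X) = (X + 1/((-15 + X)/((2*S)) - 18))/(23 + S) = (X + 1/((-15 + X)*(1/(2*S)) - 18))/(23 + S) = (X + 1/((-15 + X)/(2*S) - 18))/(23 + S) = (X + 1/(-18 + (-15 + X)/(2*S)))/(23 + S))
-243/(-357) + W(17, -8)/458 = -243/(-357) + ((-1*(-8)**2 - 2*17 + 15*(-8) + 36*17*(-8))/(345 - 23*(-8) + 36*17**2 + 843*17 - 1*17*(-8)))/458 = -243*(-1/357) + ((-1*64 - 34 - 120 - 4896)/(345 + 184 + 36*289 + 14331 + 136))*(1/458) = 81/119 + ((-64 - 34 - 120 - 4896)/(345 + 184 + 10404 + 14331 + 136))*(1/458) = 81/119 + (-5114/25400)*(1/458) = 81/119 + ((1/25400)*(-5114))*(1/458) = 81/119 - 2557/12700*1/458 = 81/119 - 2557/5816600 = 470840317/692175400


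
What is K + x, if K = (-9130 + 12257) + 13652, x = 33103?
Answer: 49882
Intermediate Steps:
K = 16779 (K = 3127 + 13652 = 16779)
K + x = 16779 + 33103 = 49882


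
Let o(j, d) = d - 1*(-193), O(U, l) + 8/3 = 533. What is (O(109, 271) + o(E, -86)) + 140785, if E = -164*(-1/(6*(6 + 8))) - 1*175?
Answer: 424267/3 ≈ 1.4142e+5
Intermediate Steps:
O(U, l) = 1591/3 (O(U, l) = -8/3 + 533 = 1591/3)
E = -3634/21 (E = -164/((-6*14)) - 175 = -164/(-84) - 175 = -164*(-1/84) - 175 = 41/21 - 175 = -3634/21 ≈ -173.05)
o(j, d) = 193 + d (o(j, d) = d + 193 = 193 + d)
(O(109, 271) + o(E, -86)) + 140785 = (1591/3 + (193 - 86)) + 140785 = (1591/3 + 107) + 140785 = 1912/3 + 140785 = 424267/3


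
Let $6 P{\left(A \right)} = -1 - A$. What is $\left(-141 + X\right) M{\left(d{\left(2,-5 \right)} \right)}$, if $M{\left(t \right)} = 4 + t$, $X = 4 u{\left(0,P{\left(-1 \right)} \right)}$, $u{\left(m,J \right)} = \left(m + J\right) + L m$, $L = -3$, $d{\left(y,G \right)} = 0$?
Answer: $-564$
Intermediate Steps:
$P{\left(A \right)} = - \frac{1}{6} - \frac{A}{6}$ ($P{\left(A \right)} = \frac{-1 - A}{6} = - \frac{1}{6} - \frac{A}{6}$)
$u{\left(m,J \right)} = J - 2 m$ ($u{\left(m,J \right)} = \left(m + J\right) - 3 m = \left(J + m\right) - 3 m = J - 2 m$)
$X = 0$ ($X = 4 \left(\left(- \frac{1}{6} - - \frac{1}{6}\right) - 0\right) = 4 \left(\left(- \frac{1}{6} + \frac{1}{6}\right) + 0\right) = 4 \left(0 + 0\right) = 4 \cdot 0 = 0$)
$\left(-141 + X\right) M{\left(d{\left(2,-5 \right)} \right)} = \left(-141 + 0\right) \left(4 + 0\right) = \left(-141\right) 4 = -564$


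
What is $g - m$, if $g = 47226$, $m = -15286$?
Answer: $62512$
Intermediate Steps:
$g - m = 47226 - -15286 = 47226 + 15286 = 62512$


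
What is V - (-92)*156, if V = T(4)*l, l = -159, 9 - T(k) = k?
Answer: 13557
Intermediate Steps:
T(k) = 9 - k
V = -795 (V = (9 - 1*4)*(-159) = (9 - 4)*(-159) = 5*(-159) = -795)
V - (-92)*156 = -795 - (-92)*156 = -795 - 1*(-14352) = -795 + 14352 = 13557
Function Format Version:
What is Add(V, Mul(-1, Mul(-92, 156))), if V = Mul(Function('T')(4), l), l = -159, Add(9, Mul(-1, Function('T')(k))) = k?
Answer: 13557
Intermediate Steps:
Function('T')(k) = Add(9, Mul(-1, k))
V = -795 (V = Mul(Add(9, Mul(-1, 4)), -159) = Mul(Add(9, -4), -159) = Mul(5, -159) = -795)
Add(V, Mul(-1, Mul(-92, 156))) = Add(-795, Mul(-1, Mul(-92, 156))) = Add(-795, Mul(-1, -14352)) = Add(-795, 14352) = 13557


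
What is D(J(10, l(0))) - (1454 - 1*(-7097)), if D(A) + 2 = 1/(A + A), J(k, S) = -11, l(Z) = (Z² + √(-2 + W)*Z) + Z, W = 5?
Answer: -188167/22 ≈ -8553.0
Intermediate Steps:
l(Z) = Z + Z² + Z*√3 (l(Z) = (Z² + √(-2 + 5)*Z) + Z = (Z² + √3*Z) + Z = (Z² + Z*√3) + Z = Z + Z² + Z*√3)
D(A) = -2 + 1/(2*A) (D(A) = -2 + 1/(A + A) = -2 + 1/(2*A))
D(J(10, l(0))) - (1454 - 1*(-7097)) = (-2 + (½)/(-11)) - (1454 - 1*(-7097)) = (-2 + (½)*(-1/11)) - (1454 + 7097) = (-2 - 1/22) - 1*8551 = -45/22 - 8551 = -188167/22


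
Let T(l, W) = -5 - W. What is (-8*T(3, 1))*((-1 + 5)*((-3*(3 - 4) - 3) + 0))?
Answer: 0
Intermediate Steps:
(-8*T(3, 1))*((-1 + 5)*((-3*(3 - 4) - 3) + 0)) = (-8*(-5 - 1*1))*((-1 + 5)*((-3*(3 - 4) - 3) + 0)) = (-8*(-5 - 1))*(4*((-3*(-1) - 3) + 0)) = (-8*(-6))*(4*((3 - 3) + 0)) = 48*(4*(0 + 0)) = 48*(4*0) = 48*0 = 0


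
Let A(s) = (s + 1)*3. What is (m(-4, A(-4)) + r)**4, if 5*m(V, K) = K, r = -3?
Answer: 331776/625 ≈ 530.84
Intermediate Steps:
A(s) = 3 + 3*s (A(s) = (1 + s)*3 = 3 + 3*s)
m(V, K) = K/5
(m(-4, A(-4)) + r)**4 = ((3 + 3*(-4))/5 - 3)**4 = ((3 - 12)/5 - 3)**4 = ((1/5)*(-9) - 3)**4 = (-9/5 - 3)**4 = (-24/5)**4 = 331776/625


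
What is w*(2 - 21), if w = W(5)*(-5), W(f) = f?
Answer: 475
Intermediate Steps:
w = -25 (w = 5*(-5) = -25)
w*(2 - 21) = -25*(2 - 21) = -25*(-19) = 475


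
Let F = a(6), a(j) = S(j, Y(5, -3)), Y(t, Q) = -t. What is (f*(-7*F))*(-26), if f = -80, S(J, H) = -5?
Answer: 72800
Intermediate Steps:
a(j) = -5
F = -5
(f*(-7*F))*(-26) = -(-560)*(-5)*(-26) = -80*35*(-26) = -2800*(-26) = 72800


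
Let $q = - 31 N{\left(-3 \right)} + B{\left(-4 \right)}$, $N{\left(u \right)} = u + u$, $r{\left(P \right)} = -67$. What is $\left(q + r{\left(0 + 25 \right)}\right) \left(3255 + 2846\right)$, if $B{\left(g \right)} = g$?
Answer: $701615$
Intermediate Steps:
$N{\left(u \right)} = 2 u$
$q = 182$ ($q = - 31 \cdot 2 \left(-3\right) - 4 = \left(-31\right) \left(-6\right) - 4 = 186 - 4 = 182$)
$\left(q + r{\left(0 + 25 \right)}\right) \left(3255 + 2846\right) = \left(182 - 67\right) \left(3255 + 2846\right) = 115 \cdot 6101 = 701615$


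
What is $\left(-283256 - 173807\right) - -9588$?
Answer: $-447475$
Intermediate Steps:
$\left(-283256 - 173807\right) - -9588 = -457063 + 9588 = -447475$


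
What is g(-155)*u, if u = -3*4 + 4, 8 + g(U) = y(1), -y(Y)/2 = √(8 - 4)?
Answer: 96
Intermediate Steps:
y(Y) = -4 (y(Y) = -2*√(8 - 4) = -2*√4 = -2*2 = -4)
g(U) = -12 (g(U) = -8 - 4 = -12)
u = -8 (u = -12 + 4 = -8)
g(-155)*u = -12*(-8) = 96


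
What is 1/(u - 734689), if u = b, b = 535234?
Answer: -1/199455 ≈ -5.0137e-6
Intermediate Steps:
u = 535234
1/(u - 734689) = 1/(535234 - 734689) = 1/(-199455) = -1/199455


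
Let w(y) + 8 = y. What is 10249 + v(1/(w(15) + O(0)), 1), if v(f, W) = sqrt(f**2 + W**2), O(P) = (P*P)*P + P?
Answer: 10249 + 5*sqrt(2)/7 ≈ 10250.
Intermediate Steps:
w(y) = -8 + y
O(P) = P + P**3 (O(P) = P**2*P + P = P**3 + P = P + P**3)
v(f, W) = sqrt(W**2 + f**2)
10249 + v(1/(w(15) + O(0)), 1) = 10249 + sqrt(1**2 + (1/((-8 + 15) + (0 + 0**3)))**2) = 10249 + sqrt(1 + (1/(7 + (0 + 0)))**2) = 10249 + sqrt(1 + (1/(7 + 0))**2) = 10249 + sqrt(1 + (1/7)**2) = 10249 + sqrt(1 + 1/49) = 10249 + sqrt(50/49) = 10249 + 5*sqrt(2)/7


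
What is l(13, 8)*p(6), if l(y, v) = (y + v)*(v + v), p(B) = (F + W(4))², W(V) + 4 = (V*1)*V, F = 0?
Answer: 48384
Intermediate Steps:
W(V) = -4 + V² (W(V) = -4 + (V*1)*V = -4 + V*V = -4 + V²)
p(B) = 144 (p(B) = (0 + (-4 + 4²))² = (0 + (-4 + 16))² = (0 + 12)² = 12² = 144)
l(y, v) = 2*v*(v + y) (l(y, v) = (v + y)*(2*v) = 2*v*(v + y))
l(13, 8)*p(6) = (2*8*(8 + 13))*144 = (2*8*21)*144 = 336*144 = 48384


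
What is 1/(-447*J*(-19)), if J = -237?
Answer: -1/2012841 ≈ -4.9681e-7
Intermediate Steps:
1/(-447*J*(-19)) = 1/(-(-105939)*(-19)) = 1/(-447*4503) = 1/(-2012841) = -1/2012841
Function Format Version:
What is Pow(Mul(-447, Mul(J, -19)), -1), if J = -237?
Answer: Rational(-1, 2012841) ≈ -4.9681e-7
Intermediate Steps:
Pow(Mul(-447, Mul(J, -19)), -1) = Pow(Mul(-447, Mul(-237, -19)), -1) = Pow(Mul(-447, 4503), -1) = Pow(-2012841, -1) = Rational(-1, 2012841)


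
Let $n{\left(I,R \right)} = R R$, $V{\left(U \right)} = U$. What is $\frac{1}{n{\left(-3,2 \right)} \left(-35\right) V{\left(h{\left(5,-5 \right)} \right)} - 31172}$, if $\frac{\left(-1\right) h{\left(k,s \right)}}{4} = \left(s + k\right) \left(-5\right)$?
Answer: $- \frac{1}{31172} \approx -3.208 \cdot 10^{-5}$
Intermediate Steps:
$h{\left(k,s \right)} = 20 k + 20 s$ ($h{\left(k,s \right)} = - 4 \left(s + k\right) \left(-5\right) = - 4 \left(k + s\right) \left(-5\right) = - 4 \left(- 5 k - 5 s\right) = 20 k + 20 s$)
$n{\left(I,R \right)} = R^{2}$
$\frac{1}{n{\left(-3,2 \right)} \left(-35\right) V{\left(h{\left(5,-5 \right)} \right)} - 31172} = \frac{1}{2^{2} \left(-35\right) \left(20 \cdot 5 + 20 \left(-5\right)\right) - 31172} = \frac{1}{4 \left(-35\right) \left(100 - 100\right) - 31172} = \frac{1}{\left(-140\right) 0 - 31172} = \frac{1}{0 - 31172} = \frac{1}{-31172} = - \frac{1}{31172}$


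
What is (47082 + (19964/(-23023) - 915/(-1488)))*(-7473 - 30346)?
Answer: -126293305894533/70928 ≈ -1.7806e+9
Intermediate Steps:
(47082 + (19964/(-23023) - 915/(-1488)))*(-7473 - 30346) = (47082 + (19964*(-1/23023) - 915*(-1/1488)))*(-37819) = (47082 + (-124/143 + 305/496))*(-37819) = (47082 - 17889/70928)*(-37819) = (3339414207/70928)*(-37819) = -126293305894533/70928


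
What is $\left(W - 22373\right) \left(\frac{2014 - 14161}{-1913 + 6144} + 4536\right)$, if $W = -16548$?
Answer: $- \frac{746491897149}{4231} \approx -1.7643 \cdot 10^{8}$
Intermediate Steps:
$\left(W - 22373\right) \left(\frac{2014 - 14161}{-1913 + 6144} + 4536\right) = \left(-16548 - 22373\right) \left(\frac{2014 - 14161}{-1913 + 6144} + 4536\right) = - 38921 \left(- \frac{12147}{4231} + 4536\right) = \left(-38921\right) \frac{19179669}{4231} = - \frac{746491897149}{4231}$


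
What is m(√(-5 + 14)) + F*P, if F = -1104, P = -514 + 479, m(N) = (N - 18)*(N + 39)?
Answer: 38010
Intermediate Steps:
m(N) = (-18 + N)*(39 + N)
P = -35
m(√(-5 + 14)) + F*P = (-702 + (√(-5 + 14))² + 21*√(-5 + 14)) - 1104*(-35) = (-702 + (√9)² + 21*√9) + 38640 = (-702 + 3² + 21*3) + 38640 = (-702 + 9 + 63) + 38640 = -630 + 38640 = 38010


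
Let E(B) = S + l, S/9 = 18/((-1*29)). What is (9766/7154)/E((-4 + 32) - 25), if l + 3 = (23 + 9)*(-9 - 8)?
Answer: -141607/57321425 ≈ -0.0024704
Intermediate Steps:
S = -162/29 (S = 9*(18/((-1*29))) = 9*(18/(-29)) = 9*(18*(-1/29)) = 9*(-18/29) = -162/29 ≈ -5.5862)
l = -547 (l = -3 + (23 + 9)*(-9 - 8) = -3 + 32*(-17) = -3 - 544 = -547)
E(B) = -16025/29 (E(B) = -162/29 - 547 = -16025/29)
(9766/7154)/E((-4 + 32) - 25) = (9766/7154)/(-16025/29) = (9766*(1/7154))*(-29/16025) = (4883/3577)*(-29/16025) = -141607/57321425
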